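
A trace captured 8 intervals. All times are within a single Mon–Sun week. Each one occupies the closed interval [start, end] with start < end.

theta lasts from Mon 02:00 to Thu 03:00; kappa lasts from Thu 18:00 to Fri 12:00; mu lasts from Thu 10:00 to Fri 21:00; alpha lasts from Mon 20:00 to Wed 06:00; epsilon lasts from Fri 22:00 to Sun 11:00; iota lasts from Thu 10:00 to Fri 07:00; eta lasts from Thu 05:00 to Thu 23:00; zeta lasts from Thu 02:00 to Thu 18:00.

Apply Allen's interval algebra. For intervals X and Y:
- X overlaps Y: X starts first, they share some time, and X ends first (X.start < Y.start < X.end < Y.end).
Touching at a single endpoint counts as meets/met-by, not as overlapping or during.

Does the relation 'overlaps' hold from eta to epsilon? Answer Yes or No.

eta = [Thu 05:00, Thu 23:00], epsilon = [Fri 22:00, Sun 11:00].
Actual relation of eta to epsilon: before.
Asked whether 'overlaps' holds → No.

No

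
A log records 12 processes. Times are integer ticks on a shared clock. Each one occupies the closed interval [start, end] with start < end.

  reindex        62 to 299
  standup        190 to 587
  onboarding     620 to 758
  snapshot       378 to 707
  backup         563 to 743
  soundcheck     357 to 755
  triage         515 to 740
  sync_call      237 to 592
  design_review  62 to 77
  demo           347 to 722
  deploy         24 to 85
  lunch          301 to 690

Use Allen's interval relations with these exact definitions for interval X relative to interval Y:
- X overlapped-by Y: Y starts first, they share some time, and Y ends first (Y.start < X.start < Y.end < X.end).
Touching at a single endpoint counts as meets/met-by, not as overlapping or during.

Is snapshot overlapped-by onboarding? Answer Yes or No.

snapshot = [378, 707], onboarding = [620, 758].
Actual relation of snapshot to onboarding: overlaps.
Asked whether 'overlapped-by' holds → No.

No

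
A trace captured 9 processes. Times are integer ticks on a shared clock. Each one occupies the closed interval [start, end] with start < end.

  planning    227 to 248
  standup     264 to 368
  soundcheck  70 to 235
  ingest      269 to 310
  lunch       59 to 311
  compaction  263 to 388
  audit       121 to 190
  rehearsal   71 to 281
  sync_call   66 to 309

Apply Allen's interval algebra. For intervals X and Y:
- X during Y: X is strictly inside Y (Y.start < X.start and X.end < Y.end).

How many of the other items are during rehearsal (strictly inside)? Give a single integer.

Target rehearsal = [71, 281].
audit [121, 190] → during → counts.
compaction [263, 388] → overlapped-by → no.
ingest [269, 310] → overlapped-by → no.
lunch [59, 311] → contains → no.
planning [227, 248] → during → counts.
soundcheck [70, 235] → overlaps → no.
standup [264, 368] → overlapped-by → no.
sync_call [66, 309] → contains → no.
Total: 2.

2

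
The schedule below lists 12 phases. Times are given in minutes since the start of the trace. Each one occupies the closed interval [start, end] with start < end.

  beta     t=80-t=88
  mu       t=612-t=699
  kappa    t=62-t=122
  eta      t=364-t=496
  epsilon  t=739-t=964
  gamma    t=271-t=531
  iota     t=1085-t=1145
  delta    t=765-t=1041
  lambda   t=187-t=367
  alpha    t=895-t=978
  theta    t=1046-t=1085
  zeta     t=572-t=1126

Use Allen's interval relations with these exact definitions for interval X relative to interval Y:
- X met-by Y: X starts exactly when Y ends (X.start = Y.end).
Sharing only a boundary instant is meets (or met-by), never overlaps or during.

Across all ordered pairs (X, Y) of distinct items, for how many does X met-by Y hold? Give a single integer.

1

Checking all 132 ordered pairs for relation 'met-by'; matching pairs in alphabetical order:
(iota, theta): iota met-by theta ✓
Count: 1.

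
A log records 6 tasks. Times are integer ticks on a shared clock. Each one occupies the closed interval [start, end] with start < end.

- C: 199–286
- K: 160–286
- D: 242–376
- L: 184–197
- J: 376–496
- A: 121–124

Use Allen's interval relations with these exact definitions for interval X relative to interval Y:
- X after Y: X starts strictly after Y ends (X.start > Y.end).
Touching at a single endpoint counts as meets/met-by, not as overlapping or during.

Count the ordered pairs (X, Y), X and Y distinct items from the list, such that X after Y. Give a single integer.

10

Checking all 30 ordered pairs for relation 'after'; matching pairs in alphabetical order:
(C, A): C after A ✓
(C, L): C after L ✓
(D, A): D after A ✓
(D, L): D after L ✓
(J, A): J after A ✓
(J, C): J after C ✓
(J, K): J after K ✓
(J, L): J after L ✓
(K, A): K after A ✓
(L, A): L after A ✓
Count: 10.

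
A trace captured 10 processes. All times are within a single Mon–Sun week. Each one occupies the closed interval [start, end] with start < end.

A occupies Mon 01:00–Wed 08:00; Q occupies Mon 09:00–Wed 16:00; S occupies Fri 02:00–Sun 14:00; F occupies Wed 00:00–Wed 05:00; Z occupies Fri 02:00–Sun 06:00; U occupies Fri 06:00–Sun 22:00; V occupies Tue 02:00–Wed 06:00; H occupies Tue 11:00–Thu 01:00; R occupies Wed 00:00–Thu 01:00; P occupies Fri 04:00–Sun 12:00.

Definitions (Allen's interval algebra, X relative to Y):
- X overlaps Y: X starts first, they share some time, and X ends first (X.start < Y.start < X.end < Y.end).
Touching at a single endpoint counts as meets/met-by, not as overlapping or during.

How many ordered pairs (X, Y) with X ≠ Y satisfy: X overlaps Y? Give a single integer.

11

Checking all 90 ordered pairs for relation 'overlaps'; matching pairs in alphabetical order:
(A, H): A overlaps H ✓
(A, Q): A overlaps Q ✓
(A, R): A overlaps R ✓
(P, U): P overlaps U ✓
(Q, H): Q overlaps H ✓
(Q, R): Q overlaps R ✓
(S, U): S overlaps U ✓
(V, H): V overlaps H ✓
(V, R): V overlaps R ✓
(Z, P): Z overlaps P ✓
(Z, U): Z overlaps U ✓
Count: 11.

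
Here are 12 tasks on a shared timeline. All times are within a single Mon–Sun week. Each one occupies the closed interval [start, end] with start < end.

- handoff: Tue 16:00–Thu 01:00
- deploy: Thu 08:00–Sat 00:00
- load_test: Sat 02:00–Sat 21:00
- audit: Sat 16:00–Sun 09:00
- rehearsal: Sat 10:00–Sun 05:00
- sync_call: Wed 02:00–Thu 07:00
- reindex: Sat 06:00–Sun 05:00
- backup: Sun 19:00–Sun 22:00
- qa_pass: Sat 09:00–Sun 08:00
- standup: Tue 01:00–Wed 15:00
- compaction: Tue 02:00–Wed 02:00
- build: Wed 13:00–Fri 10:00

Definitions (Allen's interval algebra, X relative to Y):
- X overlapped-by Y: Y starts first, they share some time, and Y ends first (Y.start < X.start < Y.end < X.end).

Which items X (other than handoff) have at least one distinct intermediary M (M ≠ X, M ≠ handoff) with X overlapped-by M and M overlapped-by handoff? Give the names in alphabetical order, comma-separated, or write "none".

Target handoff = [Tue 16:00, Thu 01:00].
Intermediaries M with M overlapped-by handoff: build, sync_call.
Via build — items with X overlapped-by build: deploy.
Via sync_call — items with X overlapped-by sync_call: build.
Union: build, deploy.

build, deploy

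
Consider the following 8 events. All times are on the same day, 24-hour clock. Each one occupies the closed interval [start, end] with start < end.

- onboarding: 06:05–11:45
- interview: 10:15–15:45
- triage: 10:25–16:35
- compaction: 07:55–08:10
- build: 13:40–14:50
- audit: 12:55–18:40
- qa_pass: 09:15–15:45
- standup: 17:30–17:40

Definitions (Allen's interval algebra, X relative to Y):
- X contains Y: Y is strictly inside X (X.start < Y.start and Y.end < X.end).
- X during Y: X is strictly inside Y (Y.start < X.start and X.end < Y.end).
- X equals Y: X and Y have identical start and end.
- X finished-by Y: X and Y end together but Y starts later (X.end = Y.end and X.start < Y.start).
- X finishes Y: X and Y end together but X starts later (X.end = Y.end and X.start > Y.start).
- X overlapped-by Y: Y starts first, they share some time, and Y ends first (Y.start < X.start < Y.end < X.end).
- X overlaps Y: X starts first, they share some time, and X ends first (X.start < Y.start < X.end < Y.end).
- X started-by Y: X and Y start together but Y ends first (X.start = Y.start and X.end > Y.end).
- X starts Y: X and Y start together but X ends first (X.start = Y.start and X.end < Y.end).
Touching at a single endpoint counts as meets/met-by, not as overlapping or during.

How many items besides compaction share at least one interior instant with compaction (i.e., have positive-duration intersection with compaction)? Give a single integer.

1

Target compaction = [07:55, 08:10].
audit [12:55, 18:40] → after → no.
build [13:40, 14:50] → after → no.
interview [10:15, 15:45] → after → no.
onboarding [06:05, 11:45] → contains → counts.
qa_pass [09:15, 15:45] → after → no.
standup [17:30, 17:40] → after → no.
triage [10:25, 16:35] → after → no.
Total: 1.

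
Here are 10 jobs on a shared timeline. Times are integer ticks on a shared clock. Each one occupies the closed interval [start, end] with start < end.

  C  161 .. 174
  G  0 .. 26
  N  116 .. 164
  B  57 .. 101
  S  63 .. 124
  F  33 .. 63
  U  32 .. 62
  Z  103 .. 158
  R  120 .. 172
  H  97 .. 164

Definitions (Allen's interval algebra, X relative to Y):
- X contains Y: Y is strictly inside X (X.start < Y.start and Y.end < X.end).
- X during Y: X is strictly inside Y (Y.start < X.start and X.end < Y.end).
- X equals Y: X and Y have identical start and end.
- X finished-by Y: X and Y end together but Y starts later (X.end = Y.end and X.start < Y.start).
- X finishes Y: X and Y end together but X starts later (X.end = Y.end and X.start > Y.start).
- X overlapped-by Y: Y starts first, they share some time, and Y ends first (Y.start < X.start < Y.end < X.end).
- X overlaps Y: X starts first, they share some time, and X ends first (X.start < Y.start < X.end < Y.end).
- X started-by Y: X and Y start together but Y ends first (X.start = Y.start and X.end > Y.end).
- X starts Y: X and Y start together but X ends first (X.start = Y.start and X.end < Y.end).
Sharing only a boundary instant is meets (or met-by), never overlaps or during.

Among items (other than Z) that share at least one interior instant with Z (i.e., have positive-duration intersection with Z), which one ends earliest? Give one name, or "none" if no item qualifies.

Target Z = [103, 158].
B [57, 101] → before → excluded.
C [161, 174] → after → excluded.
F [33, 63] → before → excluded.
G [0, 26] → before → excluded.
H [97, 164] → contains → candidate.
N [116, 164] → overlapped-by → candidate.
R [120, 172] → overlapped-by → candidate.
S [63, 124] → overlaps → candidate.
U [32, 62] → before → excluded.
Among candidates, earliest end is 124 → S.

S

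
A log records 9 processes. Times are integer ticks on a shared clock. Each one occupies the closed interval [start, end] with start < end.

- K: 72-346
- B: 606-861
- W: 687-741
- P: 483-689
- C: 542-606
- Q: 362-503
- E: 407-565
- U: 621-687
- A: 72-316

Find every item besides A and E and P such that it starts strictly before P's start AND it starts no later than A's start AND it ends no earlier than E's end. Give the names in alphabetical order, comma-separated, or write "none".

none

Conditions: its start is strictly before P's start (X.start < 483) AND its start is no later than A's start (X.start <= 72) AND its end is no earlier than E's end (X.end >= 565).
B: start 606 < 483? ✗; start 606 <= 72? ✗; end 861 >= 565? ✓ → no.
C: start 542 < 483? ✗; start 542 <= 72? ✗; end 606 >= 565? ✓ → no.
K: start 72 < 483? ✓; start 72 <= 72? ✓; end 346 >= 565? ✗ → no.
Q: start 362 < 483? ✓; start 362 <= 72? ✗; end 503 >= 565? ✗ → no.
U: start 621 < 483? ✗; start 621 <= 72? ✗; end 687 >= 565? ✓ → no.
W: start 687 < 483? ✗; start 687 <= 72? ✗; end 741 >= 565? ✓ → no.
Result: none.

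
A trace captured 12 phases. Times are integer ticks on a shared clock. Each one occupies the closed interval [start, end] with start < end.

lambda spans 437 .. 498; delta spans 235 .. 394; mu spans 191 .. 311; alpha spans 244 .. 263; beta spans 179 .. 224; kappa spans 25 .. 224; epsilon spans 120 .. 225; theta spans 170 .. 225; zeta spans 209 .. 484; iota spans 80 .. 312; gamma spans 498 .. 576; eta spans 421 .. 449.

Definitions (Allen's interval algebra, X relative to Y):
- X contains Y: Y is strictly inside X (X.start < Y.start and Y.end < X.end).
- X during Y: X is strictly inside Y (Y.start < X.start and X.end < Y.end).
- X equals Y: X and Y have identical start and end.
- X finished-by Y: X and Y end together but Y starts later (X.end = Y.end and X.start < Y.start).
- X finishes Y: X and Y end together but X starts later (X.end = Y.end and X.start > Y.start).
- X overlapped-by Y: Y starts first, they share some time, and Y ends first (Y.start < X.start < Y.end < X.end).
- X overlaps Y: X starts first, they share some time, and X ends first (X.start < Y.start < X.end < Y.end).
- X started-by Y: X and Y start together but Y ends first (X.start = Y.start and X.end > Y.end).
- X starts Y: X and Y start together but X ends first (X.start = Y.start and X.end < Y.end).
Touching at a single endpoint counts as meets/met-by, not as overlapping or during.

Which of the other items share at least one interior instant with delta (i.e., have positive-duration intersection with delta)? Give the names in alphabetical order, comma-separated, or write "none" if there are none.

Target delta = [235, 394].
alpha [244, 263] → during → yes.
beta [179, 224] → before → no.
epsilon [120, 225] → before → no.
eta [421, 449] → after → no.
gamma [498, 576] → after → no.
iota [80, 312] → overlaps → yes.
kappa [25, 224] → before → no.
lambda [437, 498] → after → no.
mu [191, 311] → overlaps → yes.
theta [170, 225] → before → no.
zeta [209, 484] → contains → yes.
Result: alpha, iota, mu, zeta.

alpha, iota, mu, zeta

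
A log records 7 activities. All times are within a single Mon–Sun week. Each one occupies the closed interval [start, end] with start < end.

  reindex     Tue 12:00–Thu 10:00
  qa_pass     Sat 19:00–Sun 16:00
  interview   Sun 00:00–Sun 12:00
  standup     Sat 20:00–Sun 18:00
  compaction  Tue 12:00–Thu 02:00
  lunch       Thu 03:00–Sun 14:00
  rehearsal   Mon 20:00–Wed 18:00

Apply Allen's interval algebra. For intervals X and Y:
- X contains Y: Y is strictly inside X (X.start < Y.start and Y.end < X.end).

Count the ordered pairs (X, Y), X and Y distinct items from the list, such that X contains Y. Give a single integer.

Checking all 42 ordered pairs for relation 'contains'; matching pairs in alphabetical order:
(lunch, interview): lunch contains interview ✓
(qa_pass, interview): qa_pass contains interview ✓
(standup, interview): standup contains interview ✓
Count: 3.

3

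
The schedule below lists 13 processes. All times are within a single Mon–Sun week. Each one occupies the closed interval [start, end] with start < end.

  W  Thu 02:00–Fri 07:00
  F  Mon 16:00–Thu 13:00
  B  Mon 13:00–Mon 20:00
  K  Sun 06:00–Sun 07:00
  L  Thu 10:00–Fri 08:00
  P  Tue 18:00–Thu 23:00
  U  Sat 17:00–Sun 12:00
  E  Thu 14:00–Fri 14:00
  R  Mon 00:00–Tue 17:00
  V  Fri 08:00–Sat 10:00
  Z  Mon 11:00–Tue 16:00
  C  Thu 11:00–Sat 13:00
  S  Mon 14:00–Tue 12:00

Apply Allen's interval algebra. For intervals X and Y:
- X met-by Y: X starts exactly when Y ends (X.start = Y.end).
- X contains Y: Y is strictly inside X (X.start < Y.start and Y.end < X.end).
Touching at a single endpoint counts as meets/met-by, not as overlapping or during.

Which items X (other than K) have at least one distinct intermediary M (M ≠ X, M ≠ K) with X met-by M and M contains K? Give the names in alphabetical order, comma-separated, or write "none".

none

Target K = [Sun 06:00, Sun 07:00].
Intermediaries M with M contains K: U.
Via U — items with X met-by U: none.
Union: none.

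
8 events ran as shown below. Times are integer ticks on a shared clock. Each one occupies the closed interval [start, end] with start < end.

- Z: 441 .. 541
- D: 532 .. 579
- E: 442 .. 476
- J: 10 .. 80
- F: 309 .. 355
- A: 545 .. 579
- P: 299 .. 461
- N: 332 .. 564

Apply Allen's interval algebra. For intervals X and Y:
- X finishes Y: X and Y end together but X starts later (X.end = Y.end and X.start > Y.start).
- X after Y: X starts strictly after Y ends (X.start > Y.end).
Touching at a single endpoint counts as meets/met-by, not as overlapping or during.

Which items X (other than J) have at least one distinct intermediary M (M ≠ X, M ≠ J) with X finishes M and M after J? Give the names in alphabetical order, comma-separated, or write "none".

Target J = [10, 80].
Intermediaries M with M after J: A, D, E, F, N, P, Z.
Via A — items with X finishes A: none.
Via D — items with X finishes D: A.
Via E — items with X finishes E: none.
Via F — items with X finishes F: none.
Via N — items with X finishes N: none.
Via P — items with X finishes P: none.
Via Z — items with X finishes Z: none.
Union: A.

A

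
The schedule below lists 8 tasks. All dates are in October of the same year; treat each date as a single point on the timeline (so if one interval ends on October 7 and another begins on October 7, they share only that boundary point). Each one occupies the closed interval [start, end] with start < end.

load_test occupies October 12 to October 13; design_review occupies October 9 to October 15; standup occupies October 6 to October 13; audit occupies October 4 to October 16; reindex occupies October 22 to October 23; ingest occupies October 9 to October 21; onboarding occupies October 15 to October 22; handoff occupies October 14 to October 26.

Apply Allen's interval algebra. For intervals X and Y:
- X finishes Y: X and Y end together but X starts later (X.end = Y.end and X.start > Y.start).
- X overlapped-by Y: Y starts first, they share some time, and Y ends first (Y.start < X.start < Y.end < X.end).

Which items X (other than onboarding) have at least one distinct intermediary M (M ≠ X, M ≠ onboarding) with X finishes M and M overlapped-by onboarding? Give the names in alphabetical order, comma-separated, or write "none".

Target onboarding = [October 15, October 22].
Intermediaries M with M overlapped-by onboarding: none.
Union: none.

none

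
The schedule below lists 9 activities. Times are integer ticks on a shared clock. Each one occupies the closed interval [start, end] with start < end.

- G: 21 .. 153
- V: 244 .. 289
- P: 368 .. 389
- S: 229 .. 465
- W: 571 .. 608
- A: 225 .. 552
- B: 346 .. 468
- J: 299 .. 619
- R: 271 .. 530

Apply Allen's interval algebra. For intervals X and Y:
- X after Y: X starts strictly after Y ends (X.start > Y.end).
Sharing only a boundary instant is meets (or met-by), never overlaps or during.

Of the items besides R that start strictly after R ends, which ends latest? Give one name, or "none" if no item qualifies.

W

Target R = [271, 530].
A [225, 552] → contains → excluded.
B [346, 468] → during → excluded.
G [21, 153] → before → excluded.
J [299, 619] → overlapped-by → excluded.
P [368, 389] → during → excluded.
S [229, 465] → overlaps → excluded.
V [244, 289] → overlaps → excluded.
W [571, 608] → after → candidate.
Among candidates, latest end is 608 → W.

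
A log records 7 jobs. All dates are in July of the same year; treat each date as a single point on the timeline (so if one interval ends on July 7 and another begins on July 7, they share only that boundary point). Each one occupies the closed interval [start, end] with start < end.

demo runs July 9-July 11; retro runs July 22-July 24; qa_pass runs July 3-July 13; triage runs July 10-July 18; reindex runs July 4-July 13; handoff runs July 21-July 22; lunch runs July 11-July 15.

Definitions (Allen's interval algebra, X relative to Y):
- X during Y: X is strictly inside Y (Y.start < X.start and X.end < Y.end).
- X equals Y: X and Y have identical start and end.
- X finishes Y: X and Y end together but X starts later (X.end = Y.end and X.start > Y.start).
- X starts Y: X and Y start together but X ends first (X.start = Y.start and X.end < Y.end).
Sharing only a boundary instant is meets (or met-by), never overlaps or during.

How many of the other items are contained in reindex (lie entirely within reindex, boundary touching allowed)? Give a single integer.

Target reindex = [July 4, July 13].
demo [July 9, July 11] → during → counts.
handoff [July 21, July 22] → after → no.
lunch [July 11, July 15] → overlapped-by → no.
qa_pass [July 3, July 13] → finished-by → no.
retro [July 22, July 24] → after → no.
triage [July 10, July 18] → overlapped-by → no.
Total: 1.

1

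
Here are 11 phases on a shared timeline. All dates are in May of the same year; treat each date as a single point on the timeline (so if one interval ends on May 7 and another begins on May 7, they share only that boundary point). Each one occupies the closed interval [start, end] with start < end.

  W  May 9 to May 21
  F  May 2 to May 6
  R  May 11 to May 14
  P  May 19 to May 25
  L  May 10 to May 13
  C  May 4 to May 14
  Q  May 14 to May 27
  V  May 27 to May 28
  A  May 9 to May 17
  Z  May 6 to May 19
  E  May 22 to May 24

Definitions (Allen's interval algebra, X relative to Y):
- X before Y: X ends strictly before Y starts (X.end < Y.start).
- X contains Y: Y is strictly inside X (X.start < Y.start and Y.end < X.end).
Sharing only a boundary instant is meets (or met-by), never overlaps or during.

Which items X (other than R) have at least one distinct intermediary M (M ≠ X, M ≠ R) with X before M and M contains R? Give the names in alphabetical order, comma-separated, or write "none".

Target R = [May 11, May 14].
Intermediaries M with M contains R: A, W, Z.
Via A — items with X before A: F.
Via W — items with X before W: F.
Via Z — items with X before Z: none.
Union: F.

F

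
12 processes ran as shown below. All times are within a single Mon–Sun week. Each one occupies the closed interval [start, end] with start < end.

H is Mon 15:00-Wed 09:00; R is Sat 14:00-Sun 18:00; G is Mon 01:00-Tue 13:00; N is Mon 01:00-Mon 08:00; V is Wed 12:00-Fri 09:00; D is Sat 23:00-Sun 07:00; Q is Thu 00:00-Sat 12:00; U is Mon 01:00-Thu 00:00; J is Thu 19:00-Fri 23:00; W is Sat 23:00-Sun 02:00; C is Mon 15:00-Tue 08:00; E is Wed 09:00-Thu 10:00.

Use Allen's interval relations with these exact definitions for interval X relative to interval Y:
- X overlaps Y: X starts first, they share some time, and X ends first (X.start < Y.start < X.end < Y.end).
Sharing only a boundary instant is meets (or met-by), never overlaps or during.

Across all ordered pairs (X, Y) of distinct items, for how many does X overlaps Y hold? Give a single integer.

Checking all 132 ordered pairs for relation 'overlaps'; matching pairs in alphabetical order:
(E, Q): E overlaps Q ✓
(E, V): E overlaps V ✓
(G, H): G overlaps H ✓
(U, E): U overlaps E ✓
(U, V): U overlaps V ✓
(V, J): V overlaps J ✓
(V, Q): V overlaps Q ✓
Count: 7.

7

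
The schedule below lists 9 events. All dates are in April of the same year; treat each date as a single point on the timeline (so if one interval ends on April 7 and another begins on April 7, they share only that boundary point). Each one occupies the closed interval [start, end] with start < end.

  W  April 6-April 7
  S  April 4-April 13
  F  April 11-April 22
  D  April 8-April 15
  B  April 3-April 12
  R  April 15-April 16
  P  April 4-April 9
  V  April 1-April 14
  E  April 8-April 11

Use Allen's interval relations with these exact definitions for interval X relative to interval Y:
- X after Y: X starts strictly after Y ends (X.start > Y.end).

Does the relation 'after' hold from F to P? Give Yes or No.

Yes

F = [April 11, April 22], P = [April 4, April 9].
Actual relation of F to P: after.
Asked whether 'after' holds → Yes.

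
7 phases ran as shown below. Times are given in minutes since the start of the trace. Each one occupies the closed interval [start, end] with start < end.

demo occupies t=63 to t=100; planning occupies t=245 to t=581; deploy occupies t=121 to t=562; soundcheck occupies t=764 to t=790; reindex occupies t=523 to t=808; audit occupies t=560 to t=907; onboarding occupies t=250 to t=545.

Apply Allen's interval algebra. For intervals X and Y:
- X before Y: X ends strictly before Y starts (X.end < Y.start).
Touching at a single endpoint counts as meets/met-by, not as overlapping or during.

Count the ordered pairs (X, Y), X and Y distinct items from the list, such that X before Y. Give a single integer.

10

Checking all 42 ordered pairs for relation 'before'; matching pairs in alphabetical order:
(demo, audit): demo before audit ✓
(demo, deploy): demo before deploy ✓
(demo, onboarding): demo before onboarding ✓
(demo, planning): demo before planning ✓
(demo, reindex): demo before reindex ✓
(demo, soundcheck): demo before soundcheck ✓
(deploy, soundcheck): deploy before soundcheck ✓
(onboarding, audit): onboarding before audit ✓
(onboarding, soundcheck): onboarding before soundcheck ✓
(planning, soundcheck): planning before soundcheck ✓
Count: 10.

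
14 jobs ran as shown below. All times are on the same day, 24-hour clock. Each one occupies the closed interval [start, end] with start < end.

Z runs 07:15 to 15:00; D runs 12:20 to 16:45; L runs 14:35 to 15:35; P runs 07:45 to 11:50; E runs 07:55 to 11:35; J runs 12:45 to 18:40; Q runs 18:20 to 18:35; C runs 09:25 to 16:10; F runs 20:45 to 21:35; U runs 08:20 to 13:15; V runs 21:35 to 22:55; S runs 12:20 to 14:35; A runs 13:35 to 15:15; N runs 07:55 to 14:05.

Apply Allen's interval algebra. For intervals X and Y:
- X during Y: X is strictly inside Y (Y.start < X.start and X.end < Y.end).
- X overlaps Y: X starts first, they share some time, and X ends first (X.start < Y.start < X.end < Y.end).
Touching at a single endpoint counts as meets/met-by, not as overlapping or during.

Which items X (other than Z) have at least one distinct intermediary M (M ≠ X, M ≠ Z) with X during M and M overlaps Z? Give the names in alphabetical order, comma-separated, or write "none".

none

Target Z = [07:15, 15:00].
Intermediaries M with M overlaps Z: none.
Union: none.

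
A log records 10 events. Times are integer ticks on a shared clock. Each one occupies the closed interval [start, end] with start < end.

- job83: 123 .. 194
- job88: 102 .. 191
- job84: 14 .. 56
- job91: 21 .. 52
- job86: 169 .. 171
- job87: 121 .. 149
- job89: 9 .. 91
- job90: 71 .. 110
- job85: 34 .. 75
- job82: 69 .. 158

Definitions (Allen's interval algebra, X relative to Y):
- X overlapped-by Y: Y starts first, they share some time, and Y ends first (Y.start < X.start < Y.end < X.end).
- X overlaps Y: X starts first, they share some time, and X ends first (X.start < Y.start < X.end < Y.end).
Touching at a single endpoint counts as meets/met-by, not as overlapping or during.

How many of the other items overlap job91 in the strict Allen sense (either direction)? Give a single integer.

1

Target job91 = [21, 52].
job82 [69, 158] → after → no.
job83 [123, 194] → after → no.
job84 [14, 56] → contains → no.
job85 [34, 75] → overlapped-by → counts.
job86 [169, 171] → after → no.
job87 [121, 149] → after → no.
job88 [102, 191] → after → no.
job89 [9, 91] → contains → no.
job90 [71, 110] → after → no.
Total: 1.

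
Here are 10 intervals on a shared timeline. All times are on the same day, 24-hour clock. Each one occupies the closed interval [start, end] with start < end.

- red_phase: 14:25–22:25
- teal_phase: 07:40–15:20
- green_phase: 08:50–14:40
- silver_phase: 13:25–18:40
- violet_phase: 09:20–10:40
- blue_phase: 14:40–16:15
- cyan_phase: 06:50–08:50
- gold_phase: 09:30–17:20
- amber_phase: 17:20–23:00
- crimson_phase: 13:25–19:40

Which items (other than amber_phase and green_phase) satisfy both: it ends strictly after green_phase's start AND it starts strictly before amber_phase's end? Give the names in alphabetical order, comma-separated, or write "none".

blue_phase, crimson_phase, gold_phase, red_phase, silver_phase, teal_phase, violet_phase

Conditions: its end is strictly after green_phase's start (X.end > 08:50) AND its start is strictly before amber_phase's end (X.start < 23:00).
blue_phase: end 16:15 > 08:50? ✓; start 14:40 < 23:00? ✓ → yes.
crimson_phase: end 19:40 > 08:50? ✓; start 13:25 < 23:00? ✓ → yes.
cyan_phase: end 08:50 > 08:50? ✗; start 06:50 < 23:00? ✓ → no.
gold_phase: end 17:20 > 08:50? ✓; start 09:30 < 23:00? ✓ → yes.
red_phase: end 22:25 > 08:50? ✓; start 14:25 < 23:00? ✓ → yes.
silver_phase: end 18:40 > 08:50? ✓; start 13:25 < 23:00? ✓ → yes.
teal_phase: end 15:20 > 08:50? ✓; start 07:40 < 23:00? ✓ → yes.
violet_phase: end 10:40 > 08:50? ✓; start 09:20 < 23:00? ✓ → yes.
Result: blue_phase, crimson_phase, gold_phase, red_phase, silver_phase, teal_phase, violet_phase.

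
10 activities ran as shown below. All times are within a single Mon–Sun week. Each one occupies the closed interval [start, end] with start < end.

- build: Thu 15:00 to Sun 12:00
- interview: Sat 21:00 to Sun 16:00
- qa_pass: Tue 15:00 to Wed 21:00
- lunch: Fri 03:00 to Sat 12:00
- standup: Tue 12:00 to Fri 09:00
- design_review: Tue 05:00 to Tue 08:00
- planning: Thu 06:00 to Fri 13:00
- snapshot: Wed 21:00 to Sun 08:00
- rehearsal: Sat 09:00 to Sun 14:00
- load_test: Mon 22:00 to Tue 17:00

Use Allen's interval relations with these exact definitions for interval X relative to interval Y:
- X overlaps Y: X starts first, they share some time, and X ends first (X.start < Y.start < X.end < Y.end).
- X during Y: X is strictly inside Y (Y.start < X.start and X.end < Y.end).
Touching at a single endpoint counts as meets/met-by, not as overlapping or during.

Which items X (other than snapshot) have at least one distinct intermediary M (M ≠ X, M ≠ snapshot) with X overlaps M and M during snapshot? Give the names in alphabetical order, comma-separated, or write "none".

Target snapshot = [Wed 21:00, Sun 08:00].
Intermediaries M with M during snapshot: lunch, planning.
Via lunch — items with X overlaps lunch: planning, standup.
Via planning — items with X overlaps planning: standup.
Union: planning, standup.

planning, standup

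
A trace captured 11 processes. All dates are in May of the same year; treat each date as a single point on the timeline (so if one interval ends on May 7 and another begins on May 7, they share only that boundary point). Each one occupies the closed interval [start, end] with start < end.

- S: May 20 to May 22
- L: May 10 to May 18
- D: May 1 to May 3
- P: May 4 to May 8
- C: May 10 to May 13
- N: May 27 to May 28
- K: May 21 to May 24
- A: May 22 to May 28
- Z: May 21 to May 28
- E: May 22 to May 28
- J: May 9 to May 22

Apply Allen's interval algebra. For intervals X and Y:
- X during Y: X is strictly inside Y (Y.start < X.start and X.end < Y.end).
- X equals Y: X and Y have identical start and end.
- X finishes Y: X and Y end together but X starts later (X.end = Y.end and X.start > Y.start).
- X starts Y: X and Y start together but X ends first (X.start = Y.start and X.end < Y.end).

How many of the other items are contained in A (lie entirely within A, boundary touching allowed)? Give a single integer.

2

Target A = [May 22, May 28].
C [May 10, May 13] → before → no.
D [May 1, May 3] → before → no.
E [May 22, May 28] → equals → counts.
J [May 9, May 22] → meets → no.
K [May 21, May 24] → overlaps → no.
L [May 10, May 18] → before → no.
N [May 27, May 28] → finishes → counts.
P [May 4, May 8] → before → no.
S [May 20, May 22] → meets → no.
Z [May 21, May 28] → finished-by → no.
Total: 2.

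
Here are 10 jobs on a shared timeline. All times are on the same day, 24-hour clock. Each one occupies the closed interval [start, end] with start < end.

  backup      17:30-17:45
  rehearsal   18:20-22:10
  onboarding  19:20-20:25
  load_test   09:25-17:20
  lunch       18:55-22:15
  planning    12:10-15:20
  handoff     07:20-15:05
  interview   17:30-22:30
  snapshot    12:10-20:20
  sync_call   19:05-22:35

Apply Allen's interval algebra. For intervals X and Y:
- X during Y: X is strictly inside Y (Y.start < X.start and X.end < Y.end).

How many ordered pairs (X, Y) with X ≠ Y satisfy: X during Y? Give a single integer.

8

Checking all 90 ordered pairs for relation 'during'; matching pairs in alphabetical order:
(backup, snapshot): backup during snapshot ✓
(lunch, interview): lunch during interview ✓
(onboarding, interview): onboarding during interview ✓
(onboarding, lunch): onboarding during lunch ✓
(onboarding, rehearsal): onboarding during rehearsal ✓
(onboarding, sync_call): onboarding during sync_call ✓
(planning, load_test): planning during load_test ✓
(rehearsal, interview): rehearsal during interview ✓
Count: 8.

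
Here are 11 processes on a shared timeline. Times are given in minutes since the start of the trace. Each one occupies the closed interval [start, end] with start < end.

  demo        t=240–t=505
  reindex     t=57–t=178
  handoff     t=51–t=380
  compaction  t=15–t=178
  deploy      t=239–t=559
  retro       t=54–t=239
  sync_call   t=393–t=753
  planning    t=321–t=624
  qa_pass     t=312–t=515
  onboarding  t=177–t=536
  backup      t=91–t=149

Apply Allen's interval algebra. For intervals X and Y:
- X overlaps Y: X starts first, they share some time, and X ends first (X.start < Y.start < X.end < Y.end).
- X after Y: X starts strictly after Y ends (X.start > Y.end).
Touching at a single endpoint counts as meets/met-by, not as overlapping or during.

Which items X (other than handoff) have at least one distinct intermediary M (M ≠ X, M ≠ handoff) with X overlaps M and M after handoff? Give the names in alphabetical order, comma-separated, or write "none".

demo, deploy, onboarding, planning, qa_pass

Target handoff = [t=51, t=380].
Intermediaries M with M after handoff: sync_call.
Via sync_call — items with X overlaps sync_call: demo, deploy, onboarding, planning, qa_pass.
Union: demo, deploy, onboarding, planning, qa_pass.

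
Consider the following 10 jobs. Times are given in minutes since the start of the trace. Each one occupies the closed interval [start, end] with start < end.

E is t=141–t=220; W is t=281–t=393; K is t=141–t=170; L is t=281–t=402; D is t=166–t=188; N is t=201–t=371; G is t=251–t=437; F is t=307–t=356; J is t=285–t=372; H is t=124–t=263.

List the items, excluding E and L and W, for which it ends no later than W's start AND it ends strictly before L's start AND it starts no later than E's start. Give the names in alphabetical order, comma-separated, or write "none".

H, K

Conditions: its end is no later than W's start (X.end <= t=281) AND its end is strictly before L's start (X.end < t=281) AND its start is no later than E's start (X.start <= t=141).
D: end t=188 <= t=281? ✓; end t=188 < t=281? ✓; start t=166 <= t=141? ✗ → no.
F: end t=356 <= t=281? ✗; end t=356 < t=281? ✗; start t=307 <= t=141? ✗ → no.
G: end t=437 <= t=281? ✗; end t=437 < t=281? ✗; start t=251 <= t=141? ✗ → no.
H: end t=263 <= t=281? ✓; end t=263 < t=281? ✓; start t=124 <= t=141? ✓ → yes.
J: end t=372 <= t=281? ✗; end t=372 < t=281? ✗; start t=285 <= t=141? ✗ → no.
K: end t=170 <= t=281? ✓; end t=170 < t=281? ✓; start t=141 <= t=141? ✓ → yes.
N: end t=371 <= t=281? ✗; end t=371 < t=281? ✗; start t=201 <= t=141? ✗ → no.
Result: H, K.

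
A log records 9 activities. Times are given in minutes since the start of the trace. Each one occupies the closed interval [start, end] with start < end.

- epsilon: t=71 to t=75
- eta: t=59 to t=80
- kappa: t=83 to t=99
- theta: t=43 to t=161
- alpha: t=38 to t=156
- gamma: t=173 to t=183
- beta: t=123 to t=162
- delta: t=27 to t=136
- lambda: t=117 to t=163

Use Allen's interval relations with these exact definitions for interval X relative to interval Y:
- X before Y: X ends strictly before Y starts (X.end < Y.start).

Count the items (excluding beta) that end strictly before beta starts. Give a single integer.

3

Target beta = [t=123, t=162].
alpha [t=38, t=156] → overlaps → no.
delta [t=27, t=136] → overlaps → no.
epsilon [t=71, t=75] → before → counts.
eta [t=59, t=80] → before → counts.
gamma [t=173, t=183] → after → no.
kappa [t=83, t=99] → before → counts.
lambda [t=117, t=163] → contains → no.
theta [t=43, t=161] → overlaps → no.
Total: 3.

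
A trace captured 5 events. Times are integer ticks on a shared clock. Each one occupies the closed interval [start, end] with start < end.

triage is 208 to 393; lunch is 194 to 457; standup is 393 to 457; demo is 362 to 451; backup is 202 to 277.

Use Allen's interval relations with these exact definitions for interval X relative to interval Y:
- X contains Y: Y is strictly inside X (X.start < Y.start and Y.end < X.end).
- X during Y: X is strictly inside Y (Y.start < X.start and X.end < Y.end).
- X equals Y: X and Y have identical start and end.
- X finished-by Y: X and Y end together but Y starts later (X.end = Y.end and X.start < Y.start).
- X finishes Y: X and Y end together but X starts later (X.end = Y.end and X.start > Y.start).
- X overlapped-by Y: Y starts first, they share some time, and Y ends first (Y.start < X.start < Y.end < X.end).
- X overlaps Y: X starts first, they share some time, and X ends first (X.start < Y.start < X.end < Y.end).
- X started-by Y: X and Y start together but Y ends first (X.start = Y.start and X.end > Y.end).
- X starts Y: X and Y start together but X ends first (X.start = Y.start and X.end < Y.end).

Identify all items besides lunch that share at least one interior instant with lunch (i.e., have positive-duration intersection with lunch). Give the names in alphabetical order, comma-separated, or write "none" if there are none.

backup, demo, standup, triage

Target lunch = [194, 457].
backup [202, 277] → during → yes.
demo [362, 451] → during → yes.
standup [393, 457] → finishes → yes.
triage [208, 393] → during → yes.
Result: backup, demo, standup, triage.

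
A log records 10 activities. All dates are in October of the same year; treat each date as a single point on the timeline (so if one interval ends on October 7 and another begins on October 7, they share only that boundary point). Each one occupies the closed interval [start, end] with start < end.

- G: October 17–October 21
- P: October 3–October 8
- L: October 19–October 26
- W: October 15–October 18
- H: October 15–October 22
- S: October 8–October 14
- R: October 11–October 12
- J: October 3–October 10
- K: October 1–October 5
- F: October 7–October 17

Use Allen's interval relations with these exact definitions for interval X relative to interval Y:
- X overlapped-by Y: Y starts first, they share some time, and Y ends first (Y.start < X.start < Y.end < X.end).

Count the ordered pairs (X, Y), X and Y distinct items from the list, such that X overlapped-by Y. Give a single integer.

10

Checking all 90 ordered pairs for relation 'overlapped-by'; matching pairs in alphabetical order:
(F, J): F overlapped-by J ✓
(F, P): F overlapped-by P ✓
(G, W): G overlapped-by W ✓
(H, F): H overlapped-by F ✓
(J, K): J overlapped-by K ✓
(L, G): L overlapped-by G ✓
(L, H): L overlapped-by H ✓
(P, K): P overlapped-by K ✓
(S, J): S overlapped-by J ✓
(W, F): W overlapped-by F ✓
Count: 10.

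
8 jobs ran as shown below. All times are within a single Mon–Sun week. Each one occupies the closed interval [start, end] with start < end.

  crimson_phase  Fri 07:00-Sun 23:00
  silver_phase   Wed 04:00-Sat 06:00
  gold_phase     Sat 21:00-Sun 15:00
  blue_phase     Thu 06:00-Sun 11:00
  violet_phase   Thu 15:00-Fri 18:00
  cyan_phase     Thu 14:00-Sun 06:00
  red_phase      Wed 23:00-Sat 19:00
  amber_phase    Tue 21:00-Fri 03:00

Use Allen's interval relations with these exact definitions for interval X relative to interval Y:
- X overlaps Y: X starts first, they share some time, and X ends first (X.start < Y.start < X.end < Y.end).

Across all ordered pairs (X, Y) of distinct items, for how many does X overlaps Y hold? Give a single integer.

Checking all 56 ordered pairs for relation 'overlaps'; matching pairs in alphabetical order:
(amber_phase, blue_phase): amber_phase overlaps blue_phase ✓
(amber_phase, cyan_phase): amber_phase overlaps cyan_phase ✓
(amber_phase, red_phase): amber_phase overlaps red_phase ✓
(amber_phase, silver_phase): amber_phase overlaps silver_phase ✓
(amber_phase, violet_phase): amber_phase overlaps violet_phase ✓
(blue_phase, crimson_phase): blue_phase overlaps crimson_phase ✓
(blue_phase, gold_phase): blue_phase overlaps gold_phase ✓
(cyan_phase, crimson_phase): cyan_phase overlaps crimson_phase ✓
(cyan_phase, gold_phase): cyan_phase overlaps gold_phase ✓
(red_phase, blue_phase): red_phase overlaps blue_phase ✓
(red_phase, crimson_phase): red_phase overlaps crimson_phase ✓
(red_phase, cyan_phase): red_phase overlaps cyan_phase ✓
(silver_phase, blue_phase): silver_phase overlaps blue_phase ✓
(silver_phase, crimson_phase): silver_phase overlaps crimson_phase ✓
(silver_phase, cyan_phase): silver_phase overlaps cyan_phase ✓
(silver_phase, red_phase): silver_phase overlaps red_phase ✓
(violet_phase, crimson_phase): violet_phase overlaps crimson_phase ✓
Count: 17.

17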